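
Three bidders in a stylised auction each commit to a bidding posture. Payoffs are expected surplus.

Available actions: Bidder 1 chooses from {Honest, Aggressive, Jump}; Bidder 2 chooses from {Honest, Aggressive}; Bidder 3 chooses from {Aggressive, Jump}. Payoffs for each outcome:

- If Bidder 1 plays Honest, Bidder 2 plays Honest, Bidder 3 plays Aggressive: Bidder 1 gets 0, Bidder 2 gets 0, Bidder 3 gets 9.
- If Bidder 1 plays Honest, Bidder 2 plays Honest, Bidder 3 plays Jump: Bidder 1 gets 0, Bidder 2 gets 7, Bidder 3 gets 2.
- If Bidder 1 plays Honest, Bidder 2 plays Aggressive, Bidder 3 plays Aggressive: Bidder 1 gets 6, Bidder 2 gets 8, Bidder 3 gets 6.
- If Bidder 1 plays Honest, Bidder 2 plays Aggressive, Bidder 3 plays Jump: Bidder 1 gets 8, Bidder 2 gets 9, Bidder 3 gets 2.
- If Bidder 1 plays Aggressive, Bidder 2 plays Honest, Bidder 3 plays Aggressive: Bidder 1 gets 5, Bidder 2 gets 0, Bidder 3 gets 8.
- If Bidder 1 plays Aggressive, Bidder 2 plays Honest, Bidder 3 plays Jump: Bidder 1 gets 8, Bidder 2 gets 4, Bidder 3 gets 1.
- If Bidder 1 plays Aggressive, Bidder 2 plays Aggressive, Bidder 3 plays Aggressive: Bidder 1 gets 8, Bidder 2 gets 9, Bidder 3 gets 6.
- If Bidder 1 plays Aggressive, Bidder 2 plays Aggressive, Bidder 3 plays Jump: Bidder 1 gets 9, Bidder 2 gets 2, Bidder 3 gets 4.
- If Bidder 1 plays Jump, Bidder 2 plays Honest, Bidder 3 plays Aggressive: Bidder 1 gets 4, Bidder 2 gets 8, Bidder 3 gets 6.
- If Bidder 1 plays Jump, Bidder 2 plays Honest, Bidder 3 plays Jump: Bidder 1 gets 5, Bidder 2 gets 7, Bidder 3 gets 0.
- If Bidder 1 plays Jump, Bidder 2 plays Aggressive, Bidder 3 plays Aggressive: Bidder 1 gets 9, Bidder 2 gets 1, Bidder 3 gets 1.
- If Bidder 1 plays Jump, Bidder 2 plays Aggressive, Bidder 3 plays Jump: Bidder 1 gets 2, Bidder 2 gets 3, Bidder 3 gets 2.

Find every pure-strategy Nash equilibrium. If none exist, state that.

none

Mark each player's best response to every combination of opponents' strategies; a profile where every player is best-responding is a pure Nash equilibrium.
Bidder 1 against (Honest, Aggressive): payoffs 0, 5, 4 → best response Aggressive.
Bidder 1 against (Honest, Jump): payoffs 0, 8, 5 → best response Aggressive.
Bidder 1 against (Aggressive, Aggressive): payoffs 6, 8, 9 → best response Jump.
Bidder 1 against (Aggressive, Jump): payoffs 8, 9, 2 → best response Aggressive.
Bidder 2 against (Honest, Aggressive): payoffs 0, 8 → best response Aggressive.
Bidder 2 against (Honest, Jump): payoffs 7, 9 → best response Aggressive.
Bidder 2 against (Aggressive, Aggressive): payoffs 0, 9 → best response Aggressive.
Bidder 2 against (Aggressive, Jump): payoffs 4, 2 → best response Honest.
Bidder 2 against (Jump, Aggressive): payoffs 8, 1 → best response Honest.
Bidder 2 against (Jump, Jump): payoffs 7, 3 → best response Honest.
Bidder 3 against (Honest, Honest): payoffs 9, 2 → best response Aggressive.
Bidder 3 against (Honest, Aggressive): payoffs 6, 2 → best response Aggressive.
Bidder 3 against (Aggressive, Honest): payoffs 8, 1 → best response Aggressive.
Bidder 3 against (Aggressive, Aggressive): payoffs 6, 4 → best response Aggressive.
Bidder 3 against (Jump, Honest): payoffs 6, 0 → best response Aggressive.
Bidder 3 against (Jump, Aggressive): payoffs 1, 2 → best response Jump.
No profile is a mutual best response for all players.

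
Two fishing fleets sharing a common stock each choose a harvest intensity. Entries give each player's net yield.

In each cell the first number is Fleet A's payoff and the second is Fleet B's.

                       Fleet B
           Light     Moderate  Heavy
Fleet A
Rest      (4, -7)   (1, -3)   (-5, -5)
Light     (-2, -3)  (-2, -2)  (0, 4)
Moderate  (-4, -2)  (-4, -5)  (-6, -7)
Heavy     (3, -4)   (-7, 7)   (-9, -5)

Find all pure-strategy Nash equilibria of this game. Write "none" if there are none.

The pure Nash equilibria are (Rest, Moderate) and (Light, Heavy).

Mark each player's best response to every combination of opponents' strategies; a profile where every player is best-responding is a pure Nash equilibrium.
Fleet A against Light: payoffs 4, -2, -4, 3 → best response Rest.
Fleet A against Moderate: payoffs 1, -2, -4, -7 → best response Rest.
Fleet A against Heavy: payoffs -5, 0, -6, -9 → best response Light.
Fleet B against Rest: payoffs -7, -3, -5 → best response Moderate.
Fleet B against Light: payoffs -3, -2, 4 → best response Heavy.
Fleet B against Moderate: payoffs -2, -5, -7 → best response Light.
Fleet B against Heavy: payoffs -4, 7, -5 → best response Moderate.
Mutual best responses: (Rest, Moderate); (Light, Heavy).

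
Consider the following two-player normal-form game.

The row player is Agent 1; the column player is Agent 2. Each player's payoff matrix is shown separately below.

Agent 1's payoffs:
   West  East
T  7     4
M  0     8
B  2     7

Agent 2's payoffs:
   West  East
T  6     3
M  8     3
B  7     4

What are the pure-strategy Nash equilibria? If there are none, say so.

(T, West)

For each player, find the best response to each opponent profile; mutual best responses are the pure NE.
Agent 1 against West: payoffs 7, 0, 2 → best response T.
Agent 1 against East: payoffs 4, 8, 7 → best response M.
Agent 2 against T: payoffs 6, 3 → best response West.
Agent 2 against M: payoffs 8, 3 → best response West.
Agent 2 against B: payoffs 7, 4 → best response West.
Mutual best responses: (T, West).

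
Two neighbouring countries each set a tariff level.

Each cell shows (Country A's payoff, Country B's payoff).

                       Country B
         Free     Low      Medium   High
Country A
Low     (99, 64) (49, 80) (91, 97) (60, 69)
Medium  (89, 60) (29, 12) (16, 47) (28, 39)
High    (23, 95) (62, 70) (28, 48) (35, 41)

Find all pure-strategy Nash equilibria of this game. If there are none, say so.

(Low, Medium)

For each player, find the best response to each opponent profile; mutual best responses are the pure NE.
Country A against Free: payoffs 99, 89, 23 → best response Low.
Country A against Low: payoffs 49, 29, 62 → best response High.
Country A against Medium: payoffs 91, 16, 28 → best response Low.
Country A against High: payoffs 60, 28, 35 → best response Low.
Country B against Low: payoffs 64, 80, 97, 69 → best response Medium.
Country B against Medium: payoffs 60, 12, 47, 39 → best response Free.
Country B against High: payoffs 95, 70, 48, 41 → best response Free.
Mutual best responses: (Low, Medium).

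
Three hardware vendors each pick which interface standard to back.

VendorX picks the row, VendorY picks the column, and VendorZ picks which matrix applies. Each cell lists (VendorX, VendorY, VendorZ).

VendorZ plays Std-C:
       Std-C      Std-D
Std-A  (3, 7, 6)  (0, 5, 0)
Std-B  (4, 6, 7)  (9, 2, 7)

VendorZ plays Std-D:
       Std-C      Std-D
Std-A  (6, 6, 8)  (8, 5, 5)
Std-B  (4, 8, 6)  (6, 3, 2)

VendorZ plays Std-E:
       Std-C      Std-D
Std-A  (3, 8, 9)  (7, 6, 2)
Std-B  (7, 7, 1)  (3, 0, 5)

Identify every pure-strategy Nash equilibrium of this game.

The unique pure-strategy Nash equilibrium is (Std-B, Std-C, Std-C).

For each player, find the best response to each opponent profile; mutual best responses are the pure NE.
VendorX against (Std-C, Std-C): payoffs 3, 4 → best response Std-B.
VendorX against (Std-C, Std-D): payoffs 6, 4 → best response Std-A.
VendorX against (Std-C, Std-E): payoffs 3, 7 → best response Std-B.
VendorX against (Std-D, Std-C): payoffs 0, 9 → best response Std-B.
VendorX against (Std-D, Std-D): payoffs 8, 6 → best response Std-A.
VendorX against (Std-D, Std-E): payoffs 7, 3 → best response Std-A.
VendorY against (Std-A, Std-C): payoffs 7, 5 → best response Std-C.
VendorY against (Std-A, Std-D): payoffs 6, 5 → best response Std-C.
VendorY against (Std-A, Std-E): payoffs 8, 6 → best response Std-C.
VendorY against (Std-B, Std-C): payoffs 6, 2 → best response Std-C.
VendorY against (Std-B, Std-D): payoffs 8, 3 → best response Std-C.
VendorY against (Std-B, Std-E): payoffs 7, 0 → best response Std-C.
VendorZ against (Std-A, Std-C): payoffs 6, 8, 9 → best response Std-E.
VendorZ against (Std-A, Std-D): payoffs 0, 5, 2 → best response Std-D.
VendorZ against (Std-B, Std-C): payoffs 7, 6, 1 → best response Std-C.
VendorZ against (Std-B, Std-D): payoffs 7, 2, 5 → best response Std-C.
Mutual best responses: (Std-B, Std-C, Std-C).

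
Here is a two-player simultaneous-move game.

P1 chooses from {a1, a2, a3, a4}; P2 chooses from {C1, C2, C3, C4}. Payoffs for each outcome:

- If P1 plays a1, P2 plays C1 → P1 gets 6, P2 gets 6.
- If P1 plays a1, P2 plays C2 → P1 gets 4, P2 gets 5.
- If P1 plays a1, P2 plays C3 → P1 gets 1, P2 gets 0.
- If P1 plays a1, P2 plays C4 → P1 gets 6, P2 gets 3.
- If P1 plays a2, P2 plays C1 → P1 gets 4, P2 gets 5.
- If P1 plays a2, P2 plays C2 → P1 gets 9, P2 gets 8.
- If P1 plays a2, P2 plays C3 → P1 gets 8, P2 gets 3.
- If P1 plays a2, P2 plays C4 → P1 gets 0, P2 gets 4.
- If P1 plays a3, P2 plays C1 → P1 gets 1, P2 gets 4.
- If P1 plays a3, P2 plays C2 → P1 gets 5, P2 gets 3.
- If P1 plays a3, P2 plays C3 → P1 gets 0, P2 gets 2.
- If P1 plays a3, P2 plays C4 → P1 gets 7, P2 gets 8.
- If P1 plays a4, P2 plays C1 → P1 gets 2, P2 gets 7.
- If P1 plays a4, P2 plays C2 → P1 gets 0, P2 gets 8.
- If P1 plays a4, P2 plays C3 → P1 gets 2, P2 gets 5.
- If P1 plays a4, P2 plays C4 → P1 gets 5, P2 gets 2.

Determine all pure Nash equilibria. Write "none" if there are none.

(a1, C1): P1 gets 6, best alternative 4; P2 gets 6, best alternative 5. No profitable deviation — NE.
(a1, C2): P1 can switch to a2 (4 → 9). Not NE.
(a1, C3): P1 can switch to a2 (1 → 8). Not NE.
(a1, C4): P1 can switch to a3 (6 → 7). Not NE.
(a2, C1): P1 can switch to a1 (4 → 6). Not NE.
(a2, C2): P1 gets 9, best alternative 5; P2 gets 8, best alternative 5. No profitable deviation — NE.
(a2, C3): P2 can switch to C1 (3 → 5). Not NE.
(a2, C4): P1 can switch to a1 (0 → 6). Not NE.
(a3, C1): P1 can switch to a1 (1 → 6). Not NE.
(a3, C2): P1 can switch to a2 (5 → 9). Not NE.
(a3, C4): P1 gets 7, best alternative 6; P2 gets 8, best alternative 4. No profitable deviation — NE.
(The remaining 5 profiles each have a profitable deviation by the same check.)

(a1, C1) and (a2, C2) and (a3, C4)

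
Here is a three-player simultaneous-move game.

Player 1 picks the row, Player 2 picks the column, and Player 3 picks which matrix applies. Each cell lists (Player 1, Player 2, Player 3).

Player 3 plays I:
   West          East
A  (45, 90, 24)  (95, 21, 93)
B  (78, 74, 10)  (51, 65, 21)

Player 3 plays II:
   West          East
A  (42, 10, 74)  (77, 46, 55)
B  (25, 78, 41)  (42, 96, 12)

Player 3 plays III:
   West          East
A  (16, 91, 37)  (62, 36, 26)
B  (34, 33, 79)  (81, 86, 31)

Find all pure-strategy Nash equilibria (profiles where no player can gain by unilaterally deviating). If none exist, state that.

(B, East, III)

Player 1 against (West, I): payoffs 45, 78 → best response B.
Player 1 against (West, II): payoffs 42, 25 → best response A.
Player 1 against (West, III): payoffs 16, 34 → best response B.
Player 1 against (East, I): payoffs 95, 51 → best response A.
Player 1 against (East, II): payoffs 77, 42 → best response A.
Player 1 against (East, III): payoffs 62, 81 → best response B.
Player 2 against (A, I): payoffs 90, 21 → best response West.
Player 2 against (A, II): payoffs 10, 46 → best response East.
Player 2 against (A, III): payoffs 91, 36 → best response West.
Player 2 against (B, I): payoffs 74, 65 → best response West.
Player 2 against (B, II): payoffs 78, 96 → best response East.
Player 2 against (B, III): payoffs 33, 86 → best response East.
Player 3 against (A, West): payoffs 24, 74, 37 → best response II.
Player 3 against (A, East): payoffs 93, 55, 26 → best response I.
Player 3 against (B, West): payoffs 10, 41, 79 → best response III.
Player 3 against (B, East): payoffs 21, 12, 31 → best response III.
Mutual best responses: (B, East, III).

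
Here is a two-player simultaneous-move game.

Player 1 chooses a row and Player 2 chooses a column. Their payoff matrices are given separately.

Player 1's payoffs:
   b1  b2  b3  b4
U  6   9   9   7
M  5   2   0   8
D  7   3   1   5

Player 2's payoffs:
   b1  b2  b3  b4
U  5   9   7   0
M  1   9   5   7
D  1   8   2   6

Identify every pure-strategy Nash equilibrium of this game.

Player 1 against b1: payoffs 6, 5, 7 → best response D.
Player 1 against b2: payoffs 9, 2, 3 → best response U.
Player 1 against b3: payoffs 9, 0, 1 → best response U.
Player 1 against b4: payoffs 7, 8, 5 → best response M.
Player 2 against U: payoffs 5, 9, 7, 0 → best response b2.
Player 2 against M: payoffs 1, 9, 5, 7 → best response b2.
Player 2 against D: payoffs 1, 8, 2, 6 → best response b2.
Mutual best responses: (U, b2).

The unique pure-strategy Nash equilibrium is (U, b2).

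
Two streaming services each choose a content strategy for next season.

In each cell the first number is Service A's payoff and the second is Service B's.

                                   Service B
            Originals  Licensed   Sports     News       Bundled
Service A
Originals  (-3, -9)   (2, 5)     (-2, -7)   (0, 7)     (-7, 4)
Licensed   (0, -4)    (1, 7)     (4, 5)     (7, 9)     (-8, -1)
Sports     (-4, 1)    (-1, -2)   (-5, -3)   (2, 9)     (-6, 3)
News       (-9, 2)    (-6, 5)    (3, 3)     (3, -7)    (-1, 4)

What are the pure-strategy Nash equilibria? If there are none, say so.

(Originals, Originals): Service A can switch to Licensed (-3 → 0). Not NE.
(Originals, Licensed): Service B can switch to News (5 → 7). Not NE.
(Originals, Sports): Service A can switch to Licensed (-2 → 4). Not NE.
(Originals, News): Service A can switch to Licensed (0 → 7). Not NE.
(Originals, Bundled): Service A can switch to Sports (-7 → -6). Not NE.
(Licensed, Originals): Service B can switch to Licensed (-4 → 7). Not NE.
(Licensed, Licensed): Service A can switch to Originals (1 → 2). Not NE.
(Licensed, Sports): Service B can switch to Licensed (5 → 7). Not NE.
(Licensed, News): Service A gets 7, best alternative 3; Service B gets 9, best alternative 7. No profitable deviation — NE.
(Licensed, Bundled): Service A can switch to Originals (-8 → -7). Not NE.
(Sports, Originals): Service A can switch to Originals (-4 → -3). Not NE.
(Sports, Licensed): Service A can switch to Originals (-1 → 2). Not NE.
(Sports, Sports): Service A can switch to Originals (-5 → -2). Not NE.
(The remaining 7 profiles each have a profitable deviation by the same check.)

The unique pure-strategy Nash equilibrium is (Licensed, News).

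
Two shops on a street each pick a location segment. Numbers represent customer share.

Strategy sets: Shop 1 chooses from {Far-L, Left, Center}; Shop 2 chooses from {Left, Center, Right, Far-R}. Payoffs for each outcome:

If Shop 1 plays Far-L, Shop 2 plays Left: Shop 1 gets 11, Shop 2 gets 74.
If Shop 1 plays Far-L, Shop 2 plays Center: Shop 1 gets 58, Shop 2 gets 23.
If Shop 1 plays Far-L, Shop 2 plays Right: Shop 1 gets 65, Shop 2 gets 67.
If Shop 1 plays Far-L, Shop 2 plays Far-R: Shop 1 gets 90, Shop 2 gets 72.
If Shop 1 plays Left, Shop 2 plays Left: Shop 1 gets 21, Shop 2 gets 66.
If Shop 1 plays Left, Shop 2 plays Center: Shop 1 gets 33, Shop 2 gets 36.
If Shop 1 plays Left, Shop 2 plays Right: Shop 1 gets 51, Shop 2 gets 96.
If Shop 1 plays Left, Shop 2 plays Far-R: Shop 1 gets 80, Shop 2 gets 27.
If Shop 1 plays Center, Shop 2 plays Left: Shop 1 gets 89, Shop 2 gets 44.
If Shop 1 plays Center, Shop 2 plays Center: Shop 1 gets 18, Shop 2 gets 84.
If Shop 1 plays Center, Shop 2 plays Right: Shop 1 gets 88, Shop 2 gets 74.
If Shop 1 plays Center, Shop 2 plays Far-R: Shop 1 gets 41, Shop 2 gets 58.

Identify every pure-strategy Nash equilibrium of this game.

There is no pure-strategy Nash equilibrium.

Shop 1 against Left: payoffs 11, 21, 89 → best response Center.
Shop 1 against Center: payoffs 58, 33, 18 → best response Far-L.
Shop 1 against Right: payoffs 65, 51, 88 → best response Center.
Shop 1 against Far-R: payoffs 90, 80, 41 → best response Far-L.
Shop 2 against Far-L: payoffs 74, 23, 67, 72 → best response Left.
Shop 2 against Left: payoffs 66, 36, 96, 27 → best response Right.
Shop 2 against Center: payoffs 44, 84, 74, 58 → best response Center.
No profile is a mutual best response for all players.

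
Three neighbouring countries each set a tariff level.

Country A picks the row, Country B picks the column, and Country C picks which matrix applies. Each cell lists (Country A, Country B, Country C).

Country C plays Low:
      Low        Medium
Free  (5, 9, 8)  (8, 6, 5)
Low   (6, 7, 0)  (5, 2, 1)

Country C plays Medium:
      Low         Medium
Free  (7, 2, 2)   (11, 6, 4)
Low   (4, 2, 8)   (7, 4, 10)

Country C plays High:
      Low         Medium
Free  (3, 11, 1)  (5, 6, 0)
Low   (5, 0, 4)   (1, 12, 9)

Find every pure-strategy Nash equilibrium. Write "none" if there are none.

(Free, Low, Low): Country A can switch to Low (5 → 6). Not NE.
(Free, Low, Medium): Country B can switch to Medium (2 → 6). Not NE.
(Free, Low, High): Country A can switch to Low (3 → 5). Not NE.
(Free, Medium, Low): Country B can switch to Low (6 → 9). Not NE.
(Free, Medium, Medium): Country C can switch to Low (4 → 5). Not NE.
(Free, Medium, High): Country B can switch to Low (6 → 11). Not NE.
(Low, Low, Low): Country C can switch to Medium (0 → 8). Not NE.
(Low, Low, Medium): Country A can switch to Free (4 → 7). Not NE.
(Low, Low, High): Country B can switch to Medium (0 → 12). Not NE.
(Low, Medium, Low): Country A can switch to Free (5 → 8). Not NE.
(The remaining 2 profiles each have a profitable deviation by the same check.)

No pure-strategy Nash equilibrium.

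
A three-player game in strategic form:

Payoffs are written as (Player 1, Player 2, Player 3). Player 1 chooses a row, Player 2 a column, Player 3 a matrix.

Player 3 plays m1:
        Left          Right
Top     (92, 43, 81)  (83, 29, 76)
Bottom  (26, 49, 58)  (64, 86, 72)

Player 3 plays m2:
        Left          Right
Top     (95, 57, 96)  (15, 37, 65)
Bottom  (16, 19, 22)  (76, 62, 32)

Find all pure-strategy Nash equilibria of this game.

Mark each player's best response to every combination of opponents' strategies; a profile where every player is best-responding is a pure Nash equilibrium.
Player 1 against (Left, m1): payoffs 92, 26 → best response Top.
Player 1 against (Left, m2): payoffs 95, 16 → best response Top.
Player 1 against (Right, m1): payoffs 83, 64 → best response Top.
Player 1 against (Right, m2): payoffs 15, 76 → best response Bottom.
Player 2 against (Top, m1): payoffs 43, 29 → best response Left.
Player 2 against (Top, m2): payoffs 57, 37 → best response Left.
Player 2 against (Bottom, m1): payoffs 49, 86 → best response Right.
Player 2 against (Bottom, m2): payoffs 19, 62 → best response Right.
Player 3 against (Top, Left): payoffs 81, 96 → best response m2.
Player 3 against (Top, Right): payoffs 76, 65 → best response m1.
Player 3 against (Bottom, Left): payoffs 58, 22 → best response m1.
Player 3 against (Bottom, Right): payoffs 72, 32 → best response m1.
Mutual best responses: (Top, Left, m2).

(Top, Left, m2)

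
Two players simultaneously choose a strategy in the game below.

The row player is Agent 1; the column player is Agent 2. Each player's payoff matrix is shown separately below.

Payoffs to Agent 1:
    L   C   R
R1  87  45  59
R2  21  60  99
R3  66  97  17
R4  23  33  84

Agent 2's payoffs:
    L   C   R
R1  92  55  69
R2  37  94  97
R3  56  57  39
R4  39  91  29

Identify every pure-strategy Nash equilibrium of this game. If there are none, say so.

The pure Nash equilibria are (R1, L), (R2, R), (R3, C).

Agent 1 against L: payoffs 87, 21, 66, 23 → best response R1.
Agent 1 against C: payoffs 45, 60, 97, 33 → best response R3.
Agent 1 against R: payoffs 59, 99, 17, 84 → best response R2.
Agent 2 against R1: payoffs 92, 55, 69 → best response L.
Agent 2 against R2: payoffs 37, 94, 97 → best response R.
Agent 2 against R3: payoffs 56, 57, 39 → best response C.
Agent 2 against R4: payoffs 39, 91, 29 → best response C.
Mutual best responses: (R1, L); (R2, R); (R3, C).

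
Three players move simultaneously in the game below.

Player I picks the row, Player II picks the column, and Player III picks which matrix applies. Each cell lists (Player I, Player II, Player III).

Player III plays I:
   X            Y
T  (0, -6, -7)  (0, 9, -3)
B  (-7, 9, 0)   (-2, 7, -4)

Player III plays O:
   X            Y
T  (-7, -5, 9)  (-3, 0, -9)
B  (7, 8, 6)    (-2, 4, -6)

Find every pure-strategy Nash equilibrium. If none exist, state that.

(T, X, I): Player II can switch to Y (-6 → 9). Not NE.
(T, X, O): Player I can switch to B (-7 → 7). Not NE.
(T, Y, I): Player I gets 0, best alternative -2; Player II gets 9, best alternative -6; Player III gets -3, best alternative -9. No profitable deviation — NE.
(T, Y, O): Player I can switch to B (-3 → -2). Not NE.
(B, X, I): Player I can switch to T (-7 → 0). Not NE.
(B, X, O): Player I gets 7, best alternative -7; Player II gets 8, best alternative 4; Player III gets 6, best alternative 0. No profitable deviation — NE.
(B, Y, I): Player I can switch to T (-2 → 0). Not NE.
(B, Y, O): Player II can switch to X (4 → 8). Not NE.

(T, Y, I), (B, X, O)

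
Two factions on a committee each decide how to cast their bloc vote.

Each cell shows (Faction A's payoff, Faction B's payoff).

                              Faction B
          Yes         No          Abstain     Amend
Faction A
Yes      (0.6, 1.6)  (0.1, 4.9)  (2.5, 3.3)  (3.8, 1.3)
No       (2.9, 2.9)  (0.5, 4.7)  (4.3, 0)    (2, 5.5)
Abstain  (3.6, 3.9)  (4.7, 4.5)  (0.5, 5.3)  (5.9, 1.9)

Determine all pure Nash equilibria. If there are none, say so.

none

For each strategy profile, look for a profitable unilateral deviation.
(Yes, Yes): Faction A can switch to No (0.6 → 2.9). Not NE.
(Yes, No): Faction A can switch to No (0.1 → 0.5). Not NE.
(Yes, Abstain): Faction A can switch to No (2.5 → 4.3). Not NE.
(Yes, Amend): Faction A can switch to Abstain (3.8 → 5.9). Not NE.
(No, Yes): Faction A can switch to Abstain (2.9 → 3.6). Not NE.
(No, No): Faction A can switch to Abstain (0.5 → 4.7). Not NE.
(No, Abstain): Faction B can switch to Yes (0 → 2.9). Not NE.
(No, Amend): Faction A can switch to Yes (2 → 3.8). Not NE.
(The remaining 4 profiles each have a profitable deviation by the same check.)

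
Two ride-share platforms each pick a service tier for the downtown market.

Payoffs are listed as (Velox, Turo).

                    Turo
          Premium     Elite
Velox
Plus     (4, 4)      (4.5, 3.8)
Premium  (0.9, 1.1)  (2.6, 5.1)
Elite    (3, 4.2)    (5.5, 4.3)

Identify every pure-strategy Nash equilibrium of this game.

Mark each player's best response to every combination of opponents' strategies; a profile where every player is best-responding is a pure Nash equilibrium.
Velox against Premium: payoffs 4, 0.9, 3 → best response Plus.
Velox against Elite: payoffs 4.5, 2.6, 5.5 → best response Elite.
Turo against Plus: payoffs 4, 3.8 → best response Premium.
Turo against Premium: payoffs 1.1, 5.1 → best response Elite.
Turo against Elite: payoffs 4.2, 4.3 → best response Elite.
Mutual best responses: (Plus, Premium); (Elite, Elite).

(Plus, Premium) and (Elite, Elite)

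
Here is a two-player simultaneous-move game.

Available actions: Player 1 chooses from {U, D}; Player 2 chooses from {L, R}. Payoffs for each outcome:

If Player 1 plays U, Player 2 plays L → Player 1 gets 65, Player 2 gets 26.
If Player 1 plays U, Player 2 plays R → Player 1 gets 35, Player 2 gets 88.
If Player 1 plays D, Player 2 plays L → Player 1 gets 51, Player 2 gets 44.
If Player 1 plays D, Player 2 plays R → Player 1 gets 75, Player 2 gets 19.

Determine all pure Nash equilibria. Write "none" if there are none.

This game has no pure Nash equilibrium.

Player 1 against L: payoffs 65, 51 → best response U.
Player 1 against R: payoffs 35, 75 → best response D.
Player 2 against U: payoffs 26, 88 → best response R.
Player 2 against D: payoffs 44, 19 → best response L.
No profile is a mutual best response for all players.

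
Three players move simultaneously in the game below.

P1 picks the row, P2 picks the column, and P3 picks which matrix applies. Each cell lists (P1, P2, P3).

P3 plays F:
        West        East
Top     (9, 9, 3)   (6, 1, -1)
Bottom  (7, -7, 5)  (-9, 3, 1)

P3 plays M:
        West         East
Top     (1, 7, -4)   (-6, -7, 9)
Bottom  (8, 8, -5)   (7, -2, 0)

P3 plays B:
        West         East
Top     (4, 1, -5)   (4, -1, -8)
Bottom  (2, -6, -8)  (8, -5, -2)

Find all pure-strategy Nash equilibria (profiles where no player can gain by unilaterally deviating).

The unique pure-strategy Nash equilibrium is (Top, West, F).

(Top, West, F): P1 gets 9, best alternative 7; P2 gets 9, best alternative 1; P3 gets 3, best alternative -4. No profitable deviation — NE.
(Top, West, M): P1 can switch to Bottom (1 → 8). Not NE.
(Top, West, B): P3 can switch to F (-5 → 3). Not NE.
(Top, East, F): P2 can switch to West (1 → 9). Not NE.
(Top, East, M): P1 can switch to Bottom (-6 → 7). Not NE.
(Top, East, B): P1 can switch to Bottom (4 → 8). Not NE.
(Bottom, West, F): P1 can switch to Top (7 → 9). Not NE.
(Bottom, West, M): P3 can switch to F (-5 → 5). Not NE.
(Bottom, West, B): P1 can switch to Top (2 → 4). Not NE.
(Bottom, East, F): P1 can switch to Top (-9 → 6). Not NE.
(Bottom, East, M): P2 can switch to West (-2 → 8). Not NE.
(The remaining 1 profile has a profitable deviation by the same check.)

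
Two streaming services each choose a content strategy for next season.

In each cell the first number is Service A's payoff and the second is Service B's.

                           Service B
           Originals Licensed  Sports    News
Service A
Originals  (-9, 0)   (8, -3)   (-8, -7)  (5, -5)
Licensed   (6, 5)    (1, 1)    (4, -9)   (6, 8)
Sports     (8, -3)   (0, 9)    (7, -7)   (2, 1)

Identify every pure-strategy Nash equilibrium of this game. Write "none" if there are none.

For each player, find the best response to each opponent profile; mutual best responses are the pure NE.
Service A against Originals: payoffs -9, 6, 8 → best response Sports.
Service A against Licensed: payoffs 8, 1, 0 → best response Originals.
Service A against Sports: payoffs -8, 4, 7 → best response Sports.
Service A against News: payoffs 5, 6, 2 → best response Licensed.
Service B against Originals: payoffs 0, -3, -7, -5 → best response Originals.
Service B against Licensed: payoffs 5, 1, -9, 8 → best response News.
Service B against Sports: payoffs -3, 9, -7, 1 → best response Licensed.
Mutual best responses: (Licensed, News).

Pure NE: (Licensed, News)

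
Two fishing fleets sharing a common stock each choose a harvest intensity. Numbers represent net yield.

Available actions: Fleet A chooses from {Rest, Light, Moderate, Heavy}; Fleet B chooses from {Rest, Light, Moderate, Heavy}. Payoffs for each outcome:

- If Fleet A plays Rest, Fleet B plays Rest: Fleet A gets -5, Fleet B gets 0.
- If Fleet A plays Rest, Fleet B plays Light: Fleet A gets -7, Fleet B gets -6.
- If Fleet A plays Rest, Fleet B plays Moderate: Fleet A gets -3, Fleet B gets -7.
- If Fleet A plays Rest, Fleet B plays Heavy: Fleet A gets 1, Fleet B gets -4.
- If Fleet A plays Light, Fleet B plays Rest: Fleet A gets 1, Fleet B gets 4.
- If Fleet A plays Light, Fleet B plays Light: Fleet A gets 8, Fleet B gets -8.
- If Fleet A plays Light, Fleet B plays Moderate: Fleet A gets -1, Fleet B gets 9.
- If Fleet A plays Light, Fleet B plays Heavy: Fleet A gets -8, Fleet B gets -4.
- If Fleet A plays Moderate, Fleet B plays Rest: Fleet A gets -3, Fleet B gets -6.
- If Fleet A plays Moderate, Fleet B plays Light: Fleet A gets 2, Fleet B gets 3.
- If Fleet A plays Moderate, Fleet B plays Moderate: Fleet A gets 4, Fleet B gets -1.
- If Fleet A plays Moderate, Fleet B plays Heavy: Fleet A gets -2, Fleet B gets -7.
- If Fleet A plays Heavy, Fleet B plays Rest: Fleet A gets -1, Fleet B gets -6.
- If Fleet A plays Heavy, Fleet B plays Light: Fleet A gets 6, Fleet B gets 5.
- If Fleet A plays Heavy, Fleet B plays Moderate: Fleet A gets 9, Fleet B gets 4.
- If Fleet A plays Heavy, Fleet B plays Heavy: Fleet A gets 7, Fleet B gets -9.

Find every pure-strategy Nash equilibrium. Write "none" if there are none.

No pure-strategy Nash equilibrium.

Fleet A against Rest: payoffs -5, 1, -3, -1 → best response Light.
Fleet A against Light: payoffs -7, 8, 2, 6 → best response Light.
Fleet A against Moderate: payoffs -3, -1, 4, 9 → best response Heavy.
Fleet A against Heavy: payoffs 1, -8, -2, 7 → best response Heavy.
Fleet B against Rest: payoffs 0, -6, -7, -4 → best response Rest.
Fleet B against Light: payoffs 4, -8, 9, -4 → best response Moderate.
Fleet B against Moderate: payoffs -6, 3, -1, -7 → best response Light.
Fleet B against Heavy: payoffs -6, 5, 4, -9 → best response Light.
No profile is a mutual best response for all players.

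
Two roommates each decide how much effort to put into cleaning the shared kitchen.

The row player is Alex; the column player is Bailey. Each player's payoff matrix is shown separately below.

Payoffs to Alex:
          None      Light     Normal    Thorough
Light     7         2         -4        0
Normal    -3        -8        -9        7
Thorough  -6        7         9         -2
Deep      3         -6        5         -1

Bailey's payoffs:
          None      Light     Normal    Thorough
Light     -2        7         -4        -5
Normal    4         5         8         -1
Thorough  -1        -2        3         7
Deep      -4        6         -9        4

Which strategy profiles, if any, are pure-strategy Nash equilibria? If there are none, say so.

none

(Light, None): Bailey can switch to Light (-2 → 7). Not NE.
(Light, Light): Alex can switch to Thorough (2 → 7). Not NE.
(Light, Normal): Alex can switch to Thorough (-4 → 9). Not NE.
(Light, Thorough): Alex can switch to Normal (0 → 7). Not NE.
(Normal, None): Alex can switch to Light (-3 → 7). Not NE.
(Normal, Light): Alex can switch to Light (-8 → 2). Not NE.
(Normal, Normal): Alex can switch to Light (-9 → -4). Not NE.
(Normal, Thorough): Bailey can switch to None (-1 → 4). Not NE.
(Thorough, None): Alex can switch to Light (-6 → 7). Not NE.
(Thorough, Light): Bailey can switch to None (-2 → -1). Not NE.
(The remaining 6 profiles each have a profitable deviation by the same check.)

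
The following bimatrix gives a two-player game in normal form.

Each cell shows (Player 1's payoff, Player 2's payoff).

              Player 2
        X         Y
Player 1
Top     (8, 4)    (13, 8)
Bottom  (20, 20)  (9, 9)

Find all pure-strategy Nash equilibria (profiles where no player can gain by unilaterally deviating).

For each player, find the best response to each opponent profile; mutual best responses are the pure NE.
Player 1 against X: payoffs 8, 20 → best response Bottom.
Player 1 against Y: payoffs 13, 9 → best response Top.
Player 2 against Top: payoffs 4, 8 → best response Y.
Player 2 against Bottom: payoffs 20, 9 → best response X.
Mutual best responses: (Top, Y); (Bottom, X).

Pure-strategy Nash equilibria: (Top, Y) and (Bottom, X)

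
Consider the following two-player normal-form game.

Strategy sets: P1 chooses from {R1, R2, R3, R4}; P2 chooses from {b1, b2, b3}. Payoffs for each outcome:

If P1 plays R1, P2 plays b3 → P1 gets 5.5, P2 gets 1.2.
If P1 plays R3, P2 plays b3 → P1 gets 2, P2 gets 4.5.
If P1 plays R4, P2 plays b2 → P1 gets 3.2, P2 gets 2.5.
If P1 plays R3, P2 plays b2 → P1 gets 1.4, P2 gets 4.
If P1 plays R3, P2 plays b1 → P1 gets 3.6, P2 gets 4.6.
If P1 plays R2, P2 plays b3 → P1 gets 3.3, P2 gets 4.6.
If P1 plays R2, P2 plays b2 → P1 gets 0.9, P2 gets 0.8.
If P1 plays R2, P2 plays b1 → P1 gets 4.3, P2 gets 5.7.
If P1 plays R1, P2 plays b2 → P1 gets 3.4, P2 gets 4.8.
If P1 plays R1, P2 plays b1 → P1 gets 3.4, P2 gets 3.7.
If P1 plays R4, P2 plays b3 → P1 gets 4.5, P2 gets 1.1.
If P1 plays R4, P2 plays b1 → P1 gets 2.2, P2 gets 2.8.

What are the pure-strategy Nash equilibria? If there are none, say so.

P1 against b1: payoffs 3.4, 4.3, 3.6, 2.2 → best response R2.
P1 against b2: payoffs 3.4, 0.9, 1.4, 3.2 → best response R1.
P1 against b3: payoffs 5.5, 3.3, 2, 4.5 → best response R1.
P2 against R1: payoffs 3.7, 4.8, 1.2 → best response b2.
P2 against R2: payoffs 5.7, 0.8, 4.6 → best response b1.
P2 against R3: payoffs 4.6, 4, 4.5 → best response b1.
P2 against R4: payoffs 2.8, 2.5, 1.1 → best response b1.
Mutual best responses: (R1, b2); (R2, b1).

Pure-strategy Nash equilibria: (R1, b2) and (R2, b1)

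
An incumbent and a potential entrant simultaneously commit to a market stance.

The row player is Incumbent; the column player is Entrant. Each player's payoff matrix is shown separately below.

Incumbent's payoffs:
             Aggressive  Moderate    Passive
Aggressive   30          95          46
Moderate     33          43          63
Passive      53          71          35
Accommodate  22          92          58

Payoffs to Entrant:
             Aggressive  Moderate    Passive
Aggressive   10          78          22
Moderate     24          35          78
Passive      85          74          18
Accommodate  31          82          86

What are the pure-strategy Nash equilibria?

Incumbent against Aggressive: payoffs 30, 33, 53, 22 → best response Passive.
Incumbent against Moderate: payoffs 95, 43, 71, 92 → best response Aggressive.
Incumbent against Passive: payoffs 46, 63, 35, 58 → best response Moderate.
Entrant against Aggressive: payoffs 10, 78, 22 → best response Moderate.
Entrant against Moderate: payoffs 24, 35, 78 → best response Passive.
Entrant against Passive: payoffs 85, 74, 18 → best response Aggressive.
Entrant against Accommodate: payoffs 31, 82, 86 → best response Passive.
Mutual best responses: (Aggressive, Moderate); (Moderate, Passive); (Passive, Aggressive).

Pure-strategy Nash equilibria: (Aggressive, Moderate); (Moderate, Passive); (Passive, Aggressive)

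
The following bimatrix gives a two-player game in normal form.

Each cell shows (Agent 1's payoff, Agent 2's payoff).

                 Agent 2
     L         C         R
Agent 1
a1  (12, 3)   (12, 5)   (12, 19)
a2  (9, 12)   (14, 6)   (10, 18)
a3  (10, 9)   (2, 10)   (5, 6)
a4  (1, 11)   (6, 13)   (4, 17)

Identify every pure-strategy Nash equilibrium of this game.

(a1, L): Agent 2 can switch to C (3 → 5). Not NE.
(a1, C): Agent 1 can switch to a2 (12 → 14). Not NE.
(a1, R): Agent 1 gets 12, best alternative 10; Agent 2 gets 19, best alternative 5. No profitable deviation — NE.
(a2, L): Agent 1 can switch to a1 (9 → 12). Not NE.
(a2, C): Agent 2 can switch to L (6 → 12). Not NE.
(a2, R): Agent 1 can switch to a1 (10 → 12). Not NE.
(a3, L): Agent 1 can switch to a1 (10 → 12). Not NE.
(a3, C): Agent 1 can switch to a1 (2 → 12). Not NE.
(a3, R): Agent 1 can switch to a1 (5 → 12). Not NE.
(The remaining 3 profiles each have a profitable deviation by the same check.)

The unique pure-strategy Nash equilibrium is (a1, R).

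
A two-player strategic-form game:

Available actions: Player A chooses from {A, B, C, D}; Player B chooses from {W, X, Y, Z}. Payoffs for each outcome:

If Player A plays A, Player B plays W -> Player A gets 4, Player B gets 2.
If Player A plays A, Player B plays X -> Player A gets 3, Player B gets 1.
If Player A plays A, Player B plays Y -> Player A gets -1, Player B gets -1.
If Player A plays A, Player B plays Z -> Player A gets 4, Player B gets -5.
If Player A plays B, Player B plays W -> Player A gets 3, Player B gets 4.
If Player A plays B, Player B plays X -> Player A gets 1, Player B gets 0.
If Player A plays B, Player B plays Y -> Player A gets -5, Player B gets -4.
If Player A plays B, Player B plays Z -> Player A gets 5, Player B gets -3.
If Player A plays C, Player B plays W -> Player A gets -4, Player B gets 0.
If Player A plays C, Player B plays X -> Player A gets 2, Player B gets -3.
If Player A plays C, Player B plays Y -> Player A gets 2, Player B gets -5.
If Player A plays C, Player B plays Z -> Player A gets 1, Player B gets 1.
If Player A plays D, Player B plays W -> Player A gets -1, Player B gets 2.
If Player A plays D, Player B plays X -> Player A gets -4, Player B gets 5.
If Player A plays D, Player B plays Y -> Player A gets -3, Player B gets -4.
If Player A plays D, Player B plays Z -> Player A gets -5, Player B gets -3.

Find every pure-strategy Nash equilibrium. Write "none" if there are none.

Player A against W: payoffs 4, 3, -4, -1 → best response A.
Player A against X: payoffs 3, 1, 2, -4 → best response A.
Player A against Y: payoffs -1, -5, 2, -3 → best response C.
Player A against Z: payoffs 4, 5, 1, -5 → best response B.
Player B against A: payoffs 2, 1, -1, -5 → best response W.
Player B against B: payoffs 4, 0, -4, -3 → best response W.
Player B against C: payoffs 0, -3, -5, 1 → best response Z.
Player B against D: payoffs 2, 5, -4, -3 → best response X.
Mutual best responses: (A, W).

Pure NE: (A, W)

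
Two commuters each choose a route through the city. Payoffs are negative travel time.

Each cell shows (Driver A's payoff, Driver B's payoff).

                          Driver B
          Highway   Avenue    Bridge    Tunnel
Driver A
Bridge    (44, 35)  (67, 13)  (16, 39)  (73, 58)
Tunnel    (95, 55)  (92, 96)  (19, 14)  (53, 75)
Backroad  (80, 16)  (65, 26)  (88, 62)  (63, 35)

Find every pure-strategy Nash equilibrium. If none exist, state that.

(Bridge, Highway): Driver A can switch to Tunnel (44 → 95). Not NE.
(Bridge, Avenue): Driver A can switch to Tunnel (67 → 92). Not NE.
(Bridge, Bridge): Driver A can switch to Tunnel (16 → 19). Not NE.
(Bridge, Tunnel): Driver A gets 73, best alternative 63; Driver B gets 58, best alternative 39. No profitable deviation — NE.
(Tunnel, Highway): Driver B can switch to Avenue (55 → 96). Not NE.
(Tunnel, Avenue): Driver A gets 92, best alternative 67; Driver B gets 96, best alternative 75. No profitable deviation — NE.
(Tunnel, Bridge): Driver A can switch to Backroad (19 → 88). Not NE.
(Tunnel, Tunnel): Driver A can switch to Bridge (53 → 73). Not NE.
(Backroad, Highway): Driver A can switch to Tunnel (80 → 95). Not NE.
(Backroad, Avenue): Driver A can switch to Bridge (65 → 67). Not NE.
(Backroad, Bridge): Driver A gets 88, best alternative 19; Driver B gets 62, best alternative 35. No profitable deviation — NE.
(The remaining 1 profile has a profitable deviation by the same check.)

(Bridge, Tunnel), (Tunnel, Avenue), (Backroad, Bridge)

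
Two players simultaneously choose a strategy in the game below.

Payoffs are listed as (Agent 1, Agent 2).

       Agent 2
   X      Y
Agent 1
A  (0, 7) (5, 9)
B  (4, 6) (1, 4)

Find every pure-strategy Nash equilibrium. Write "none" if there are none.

The pure Nash equilibria are (A, Y), (B, X).

For each strategy profile, look for a profitable unilateral deviation.
(A, X): Agent 1 can switch to B (0 → 4). Not NE.
(A, Y): Agent 1 gets 5, best alternative 1; Agent 2 gets 9, best alternative 7. No profitable deviation — NE.
(B, X): Agent 1 gets 4, best alternative 0; Agent 2 gets 6, best alternative 4. No profitable deviation — NE.
(B, Y): Agent 1 can switch to A (1 → 5). Not NE.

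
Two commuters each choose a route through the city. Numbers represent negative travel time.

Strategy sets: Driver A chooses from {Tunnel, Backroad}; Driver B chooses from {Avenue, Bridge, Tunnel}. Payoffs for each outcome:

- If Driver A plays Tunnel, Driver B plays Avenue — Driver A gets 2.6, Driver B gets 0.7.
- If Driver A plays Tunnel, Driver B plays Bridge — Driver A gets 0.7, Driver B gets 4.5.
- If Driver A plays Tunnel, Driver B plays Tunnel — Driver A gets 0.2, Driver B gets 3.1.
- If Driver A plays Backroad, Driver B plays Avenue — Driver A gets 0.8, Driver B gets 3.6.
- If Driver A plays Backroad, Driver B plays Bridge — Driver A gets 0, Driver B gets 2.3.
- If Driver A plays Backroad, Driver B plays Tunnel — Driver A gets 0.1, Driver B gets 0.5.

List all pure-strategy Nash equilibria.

For each strategy profile, look for a profitable unilateral deviation.
(Tunnel, Avenue): Driver B can switch to Bridge (0.7 → 4.5). Not NE.
(Tunnel, Bridge): Driver A gets 0.7, best alternative 0; Driver B gets 4.5, best alternative 3.1. No profitable deviation — NE.
(Tunnel, Tunnel): Driver B can switch to Bridge (3.1 → 4.5). Not NE.
(Backroad, Avenue): Driver A can switch to Tunnel (0.8 → 2.6). Not NE.
(Backroad, Bridge): Driver A can switch to Tunnel (0 → 0.7). Not NE.
(Backroad, Tunnel): Driver A can switch to Tunnel (0.1 → 0.2). Not NE.

The unique pure-strategy Nash equilibrium is (Tunnel, Bridge).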